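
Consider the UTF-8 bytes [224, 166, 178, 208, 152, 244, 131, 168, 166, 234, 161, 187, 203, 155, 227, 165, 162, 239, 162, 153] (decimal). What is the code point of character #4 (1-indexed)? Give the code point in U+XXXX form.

Offset 0: leading byte 0xE0 = 11100000 → 3-byte char #1 = E0 A6 B2.
Offset 3: leading byte 0xD0 = 11010000 → 2-byte char #2 = D0 98.
Offset 5: leading byte 0xF4 = 11110100 → 4-byte char #3 = F4 83 A8 A6.
Offset 9: leading byte 0xEA = 11101010 → 3-byte char #4 = EA A1 BB.
Leading byte 0xEA = 11101010 matches 1110xxxx → 3-byte sequence.
Byte 1: 0xEA = 11101010, payload 1010 (4 bits).
Byte 2: 0xA1 = 10100001 (10xxxxxx ✓), payload 100001.
Byte 3: 0xBB = 10111011 (10xxxxxx ✓), payload 111011.
Concatenate: 1010100001111011 = 0xA87B (16 bits → U+A87B).

U+A87B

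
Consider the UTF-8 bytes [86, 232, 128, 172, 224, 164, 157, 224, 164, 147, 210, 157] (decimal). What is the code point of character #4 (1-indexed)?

Offset 0: leading byte 0x56 = 01010110 → 1-byte char #1 = 56.
Offset 1: leading byte 0xE8 = 11101000 → 3-byte char #2 = E8 80 AC.
Offset 4: leading byte 0xE0 = 11100000 → 3-byte char #3 = E0 A4 9D.
Offset 7: leading byte 0xE0 = 11100000 → 3-byte char #4 = E0 A4 93.
Leading byte 0xE0 = 11100000 matches 1110xxxx → 3-byte sequence.
Byte 1: 0xE0 = 11100000, payload 0000 (4 bits).
Byte 2: 0xA4 = 10100100 (10xxxxxx ✓), payload 100100.
Byte 3: 0x93 = 10010011 (10xxxxxx ✓), payload 010011.
Concatenate: 0000100100010011 = 0x913 (16 bits → U+0913).

U+0913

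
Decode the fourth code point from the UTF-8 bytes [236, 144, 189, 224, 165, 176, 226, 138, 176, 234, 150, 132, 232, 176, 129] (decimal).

Offset 0: leading byte 0xEC = 11101100 → 3-byte char #1 = EC 90 BD.
Offset 3: leading byte 0xE0 = 11100000 → 3-byte char #2 = E0 A5 B0.
Offset 6: leading byte 0xE2 = 11100010 → 3-byte char #3 = E2 8A B0.
Offset 9: leading byte 0xEA = 11101010 → 3-byte char #4 = EA 96 84.
Leading byte 0xEA = 11101010 matches 1110xxxx → 3-byte sequence.
Byte 1: 0xEA = 11101010, payload 1010 (4 bits).
Byte 2: 0x96 = 10010110 (10xxxxxx ✓), payload 010110.
Byte 3: 0x84 = 10000100 (10xxxxxx ✓), payload 000100.
Concatenate: 1010010110000100 = 0xA584 (16 bits → U+A584).

U+A584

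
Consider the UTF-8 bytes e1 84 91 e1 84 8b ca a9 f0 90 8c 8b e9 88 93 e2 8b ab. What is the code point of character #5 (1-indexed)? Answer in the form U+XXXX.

Offset 0: leading byte 0xE1 = 11100001 → 3-byte char #1 = E1 84 91.
Offset 3: leading byte 0xE1 = 11100001 → 3-byte char #2 = E1 84 8B.
Offset 6: leading byte 0xCA = 11001010 → 2-byte char #3 = CA A9.
Offset 8: leading byte 0xF0 = 11110000 → 4-byte char #4 = F0 90 8C 8B.
Offset 12: leading byte 0xE9 = 11101001 → 3-byte char #5 = E9 88 93.
Leading byte 0xE9 = 11101001 matches 1110xxxx → 3-byte sequence.
Byte 1: 0xE9 = 11101001, payload 1001 (4 bits).
Byte 2: 0x88 = 10001000 (10xxxxxx ✓), payload 001000.
Byte 3: 0x93 = 10010011 (10xxxxxx ✓), payload 010011.
Concatenate: 1001001000010011 = 0x9213 (16 bits → U+9213).

U+9213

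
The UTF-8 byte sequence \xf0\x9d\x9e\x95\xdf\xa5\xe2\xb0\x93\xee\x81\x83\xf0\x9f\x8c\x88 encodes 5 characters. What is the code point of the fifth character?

Offset 0: leading byte 0xF0 = 11110000 → 4-byte char #1 = F0 9D 9E 95.
Offset 4: leading byte 0xDF = 11011111 → 2-byte char #2 = DF A5.
Offset 6: leading byte 0xE2 = 11100010 → 3-byte char #3 = E2 B0 93.
Offset 9: leading byte 0xEE = 11101110 → 3-byte char #4 = EE 81 83.
Offset 12: leading byte 0xF0 = 11110000 → 4-byte char #5 = F0 9F 8C 88.
Leading byte 0xF0 = 11110000 matches 11110xxx → 4-byte sequence.
Byte 1: 0xF0 = 11110000, payload 000 (3 bits).
Byte 2: 0x9F = 10011111 (10xxxxxx ✓), payload 011111.
Byte 3: 0x8C = 10001100 (10xxxxxx ✓), payload 001100.
Byte 4: 0x88 = 10001000 (10xxxxxx ✓), payload 001000.
Concatenate: 000011111001100001000 = 0x1F308 (21 bits → U+1F308).

U+1F308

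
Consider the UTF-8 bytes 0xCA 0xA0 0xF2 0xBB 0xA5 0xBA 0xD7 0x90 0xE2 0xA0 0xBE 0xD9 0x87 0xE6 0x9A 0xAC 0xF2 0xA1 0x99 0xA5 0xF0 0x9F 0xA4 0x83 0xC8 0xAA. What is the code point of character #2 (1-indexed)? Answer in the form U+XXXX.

Offset 0: leading byte 0xCA = 11001010 → 2-byte char #1 = CA A0.
Offset 2: leading byte 0xF2 = 11110010 → 4-byte char #2 = F2 BB A5 BA.
Leading byte 0xF2 = 11110010 matches 11110xxx → 4-byte sequence.
Byte 1: 0xF2 = 11110010, payload 010 (3 bits).
Byte 2: 0xBB = 10111011 (10xxxxxx ✓), payload 111011.
Byte 3: 0xA5 = 10100101 (10xxxxxx ✓), payload 100101.
Byte 4: 0xBA = 10111010 (10xxxxxx ✓), payload 111010.
Concatenate: 010111011100101111010 = 0xBB97A (21 bits → U+BB97A).

U+BB97A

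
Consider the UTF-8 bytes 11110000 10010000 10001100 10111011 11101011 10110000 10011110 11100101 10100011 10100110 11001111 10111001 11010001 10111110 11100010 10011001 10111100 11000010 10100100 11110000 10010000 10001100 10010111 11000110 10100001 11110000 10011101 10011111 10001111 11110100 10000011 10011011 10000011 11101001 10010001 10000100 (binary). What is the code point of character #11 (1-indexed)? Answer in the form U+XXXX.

U+1036C3

Offset 0: leading byte 0xF0 = 11110000 → 4-byte char #1 = F0 90 8C BB.
Offset 4: leading byte 0xEB = 11101011 → 3-byte char #2 = EB B0 9E.
Offset 7: leading byte 0xE5 = 11100101 → 3-byte char #3 = E5 A3 A6.
Offset 10: leading byte 0xCF = 11001111 → 2-byte char #4 = CF B9.
Offset 12: leading byte 0xD1 = 11010001 → 2-byte char #5 = D1 BE.
Offset 14: leading byte 0xE2 = 11100010 → 3-byte char #6 = E2 99 BC.
Offset 17: leading byte 0xC2 = 11000010 → 2-byte char #7 = C2 A4.
Offset 19: leading byte 0xF0 = 11110000 → 4-byte char #8 = F0 90 8C 97.
Offset 23: leading byte 0xC6 = 11000110 → 2-byte char #9 = C6 A1.
Offset 25: leading byte 0xF0 = 11110000 → 4-byte char #10 = F0 9D 9F 8F.
Offset 29: leading byte 0xF4 = 11110100 → 4-byte char #11 = F4 83 9B 83.
Leading byte 0xF4 = 11110100 matches 11110xxx → 4-byte sequence.
Byte 1: 0xF4 = 11110100, payload 100 (3 bits).
Byte 2: 0x83 = 10000011 (10xxxxxx ✓), payload 000011.
Byte 3: 0x9B = 10011011 (10xxxxxx ✓), payload 011011.
Byte 4: 0x83 = 10000011 (10xxxxxx ✓), payload 000011.
Concatenate: 100000011011011000011 = 0x1036C3 (21 bits → U+1036C3).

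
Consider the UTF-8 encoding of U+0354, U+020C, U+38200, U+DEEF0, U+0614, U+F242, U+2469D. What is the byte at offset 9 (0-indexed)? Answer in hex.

U+0354 → 2-byte form CD 94 at offsets 0–1.
U+020C → 2-byte form C8 8C at offsets 2–3.
U+38200 → 4-byte form F0 B8 88 80 at offsets 4–7.
U+DEEF0 → 4-byte form F3 9E BB B0 at offsets 8–11.
Offset 9 falls in char 4's range; it's byte 2 of F3 9E BB B0 = 0x9E.

0x9E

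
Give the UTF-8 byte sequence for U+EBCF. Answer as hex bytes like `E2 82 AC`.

EE AF 8F

U+EBCF = 0xEBCF = 60367 decimal. In range U+0800–U+FFFF → 3-byte form: 1110xxxx 10xxxxxx 10xxxxxx.
Binary (16 bits): 1110101111001111.
Split 4+6+6: 1110 | 101111 | 001111.
Byte 1: 11101110 = 0xEE.
Byte 2: 10101111 = 0xAF.
Byte 3: 10001111 = 0x8F.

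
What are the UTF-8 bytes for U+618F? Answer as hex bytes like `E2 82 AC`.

U+618F = 0x618F = 24975 decimal. In range U+0800–U+FFFF → 3-byte form: 1110xxxx 10xxxxxx 10xxxxxx.
Binary (16 bits): 0110000110001111.
Split 4+6+6: 0110 | 000110 | 001111.
Byte 1: 11100110 = 0xE6.
Byte 2: 10000110 = 0x86.
Byte 3: 10001111 = 0x8F.

E6 86 8F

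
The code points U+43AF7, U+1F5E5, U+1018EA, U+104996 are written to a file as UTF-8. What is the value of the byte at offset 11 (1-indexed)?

1-indexed offset 11 is 0-indexed offset 10.
U+43AF7 → 4-byte form F1 83 AB B7 at offsets 0–3.
U+1F5E5 → 4-byte form F0 9F 97 A5 at offsets 4–7.
U+1018EA → 4-byte form F4 81 A3 AA at offsets 8–11.
Offset 10 falls in char 3's range; it's byte 3 of F4 81 A3 AA = 0xA3.

0xA3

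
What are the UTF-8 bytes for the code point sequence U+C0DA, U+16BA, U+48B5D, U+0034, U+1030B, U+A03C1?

EC 83 9A E1 9A BA F1 88 AD 9D 34 F0 90 8C 8B F2 A0 8F 81

U+C0DA: 3-byte form → EC 83 9A.
U+16BA: 3-byte form → E1 9A BA.
U+48B5D: 4-byte form → F1 88 AD 9D.
U+0034: 1-byte form → 34.
U+1030B: 4-byte form → F0 90 8C 8B.
U+A03C1: 4-byte form → F2 A0 8F 81.
Concatenated (19 bytes): EC 83 9A E1 9A BA F1 88 AD 9D 34 F0 90 8C 8B F2 A0 8F 81.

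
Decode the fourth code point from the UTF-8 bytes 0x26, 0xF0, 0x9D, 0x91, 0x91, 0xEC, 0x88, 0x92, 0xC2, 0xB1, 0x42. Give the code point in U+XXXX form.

U+00B1

Offset 0: leading byte 0x26 = 00100110 → 1-byte char #1 = 26.
Offset 1: leading byte 0xF0 = 11110000 → 4-byte char #2 = F0 9D 91 91.
Offset 5: leading byte 0xEC = 11101100 → 3-byte char #3 = EC 88 92.
Offset 8: leading byte 0xC2 = 11000010 → 2-byte char #4 = C2 B1.
Leading byte 0xC2 = 11000010 matches 110xxxxx → 2-byte sequence.
Byte 1: 0xC2 = 11000010, payload 00010 (5 bits).
Byte 2: 0xB1 = 10110001 (10xxxxxx ✓), payload 110001.
Concatenate: 00010110001 = 0xB1 (11 bits → U+00B1).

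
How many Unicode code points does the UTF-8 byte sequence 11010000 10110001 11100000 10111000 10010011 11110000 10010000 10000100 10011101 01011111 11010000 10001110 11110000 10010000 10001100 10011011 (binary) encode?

6

Byte at offset 0: 0xD0 = 11010000 → 2-byte char (#1). Advance 2.
Byte at offset 2: 0xE0 = 11100000 → 3-byte char (#2). Advance 3.
Byte at offset 5: 0xF0 = 11110000 → 4-byte char (#3). Advance 4.
Byte at offset 9: 0x5F = 01011111 → 1-byte char (#4). Advance 1.
Byte at offset 10: 0xD0 = 11010000 → 2-byte char (#5). Advance 2.
Byte at offset 12: 0xF0 = 11110000 → 4-byte char (#6). Advance 4.
Reached end at offset 16 after 6 code points.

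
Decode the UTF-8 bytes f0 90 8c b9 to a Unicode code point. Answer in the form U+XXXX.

Leading byte 0xF0 = 11110000 matches 11110xxx → 4-byte sequence.
Byte 1: 0xF0 = 11110000, payload 000 (3 bits).
Byte 2: 0x90 = 10010000 (10xxxxxx ✓), payload 010000.
Byte 3: 0x8C = 10001100 (10xxxxxx ✓), payload 001100.
Byte 4: 0xB9 = 10111001 (10xxxxxx ✓), payload 111001.
Concatenate: 000010000001100111001 = 0x10339 (21 bits → U+10339).

U+10339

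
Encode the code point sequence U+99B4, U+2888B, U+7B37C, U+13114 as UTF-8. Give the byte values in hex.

E9 A6 B4 F0 A8 A2 8B F1 BB 8D BC F0 93 84 94

U+99B4: 3-byte form → E9 A6 B4.
U+2888B: 4-byte form → F0 A8 A2 8B.
U+7B37C: 4-byte form → F1 BB 8D BC.
U+13114: 4-byte form → F0 93 84 94.
Concatenated (15 bytes): E9 A6 B4 F0 A8 A2 8B F1 BB 8D BC F0 93 84 94.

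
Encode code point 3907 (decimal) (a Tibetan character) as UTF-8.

E0 BD 83

U+0F43 = 0xF43 = 3907 decimal. In range U+0800–U+FFFF → 3-byte form: 1110xxxx 10xxxxxx 10xxxxxx.
Binary (16 bits): 0000111101000011.
Split 4+6+6: 0000 | 111101 | 000011.
Byte 1: 11100000 = 0xE0.
Byte 2: 10111101 = 0xBD.
Byte 3: 10000011 = 0x83.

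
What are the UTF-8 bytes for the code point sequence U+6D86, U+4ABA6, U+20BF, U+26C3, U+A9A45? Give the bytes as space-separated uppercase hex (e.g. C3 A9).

U+6D86: 3-byte form → E6 B6 86.
U+4ABA6: 4-byte form → F1 8A AE A6.
U+20BF: 3-byte form → E2 82 BF.
U+26C3: 3-byte form → E2 9B 83.
U+A9A45: 4-byte form → F2 A9 A9 85.
Concatenated (17 bytes): E6 B6 86 F1 8A AE A6 E2 82 BF E2 9B 83 F2 A9 A9 85.

E6 B6 86 F1 8A AE A6 E2 82 BF E2 9B 83 F2 A9 A9 85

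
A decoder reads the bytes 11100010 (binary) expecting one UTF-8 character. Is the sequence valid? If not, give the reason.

Leading byte 0xE2 = 11100010 → 3-byte form, but only 1 byte is present.

invalid (sequence truncated)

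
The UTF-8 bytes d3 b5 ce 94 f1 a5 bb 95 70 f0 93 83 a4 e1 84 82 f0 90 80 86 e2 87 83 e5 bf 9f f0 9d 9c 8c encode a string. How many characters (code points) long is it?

Byte at offset 0: 0xD3 = 11010011 → 2-byte char (#1). Advance 2.
Byte at offset 2: 0xCE = 11001110 → 2-byte char (#2). Advance 2.
Byte at offset 4: 0xF1 = 11110001 → 4-byte char (#3). Advance 4.
Byte at offset 8: 0x70 = 01110000 → 1-byte char (#4). Advance 1.
Byte at offset 9: 0xF0 = 11110000 → 4-byte char (#5). Advance 4.
Byte at offset 13: 0xE1 = 11100001 → 3-byte char (#6). Advance 3.
Byte at offset 16: 0xF0 = 11110000 → 4-byte char (#7). Advance 4.
Byte at offset 20: 0xE2 = 11100010 → 3-byte char (#8). Advance 3.
Byte at offset 23: 0xE5 = 11100101 → 3-byte char (#9). Advance 3.
Byte at offset 26: 0xF0 = 11110000 → 4-byte char (#10). Advance 4.
Reached end at offset 30 after 10 code points.

10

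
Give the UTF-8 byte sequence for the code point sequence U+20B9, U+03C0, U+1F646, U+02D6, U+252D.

U+20B9: 3-byte form → E2 82 B9.
U+03C0: 2-byte form → CF 80.
U+1F646: 4-byte form → F0 9F 99 86.
U+02D6: 2-byte form → CB 96.
U+252D: 3-byte form → E2 94 AD.
Concatenated (14 bytes): E2 82 B9 CF 80 F0 9F 99 86 CB 96 E2 94 AD.

E2 82 B9 CF 80 F0 9F 99 86 CB 96 E2 94 AD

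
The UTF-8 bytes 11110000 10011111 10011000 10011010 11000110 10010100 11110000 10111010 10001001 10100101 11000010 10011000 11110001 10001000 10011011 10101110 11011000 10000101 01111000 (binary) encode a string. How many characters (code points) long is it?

7

Byte at offset 0: 0xF0 = 11110000 → 4-byte char (#1). Advance 4.
Byte at offset 4: 0xC6 = 11000110 → 2-byte char (#2). Advance 2.
Byte at offset 6: 0xF0 = 11110000 → 4-byte char (#3). Advance 4.
Byte at offset 10: 0xC2 = 11000010 → 2-byte char (#4). Advance 2.
Byte at offset 12: 0xF1 = 11110001 → 4-byte char (#5). Advance 4.
Byte at offset 16: 0xD8 = 11011000 → 2-byte char (#6). Advance 2.
Byte at offset 18: 0x78 = 01111000 → 1-byte char (#7). Advance 1.
Reached end at offset 19 after 7 code points.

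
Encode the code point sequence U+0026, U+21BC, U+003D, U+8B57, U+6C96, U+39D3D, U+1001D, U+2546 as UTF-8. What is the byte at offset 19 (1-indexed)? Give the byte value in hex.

0x9D

1-indexed offset 19 is 0-indexed offset 18.
U+0026 → 1-byte form 26 at offsets 0–0.
U+21BC → 3-byte form E2 86 BC at offsets 1–3.
U+003D → 1-byte form 3D at offsets 4–4.
U+8B57 → 3-byte form E8 AD 97 at offsets 5–7.
U+6C96 → 3-byte form E6 B2 96 at offsets 8–10.
U+39D3D → 4-byte form F0 B9 B4 BD at offsets 11–14.
U+1001D → 4-byte form F0 90 80 9D at offsets 15–18.
Offset 18 falls in char 7's range; it's byte 4 of F0 90 80 9D = 0x9D.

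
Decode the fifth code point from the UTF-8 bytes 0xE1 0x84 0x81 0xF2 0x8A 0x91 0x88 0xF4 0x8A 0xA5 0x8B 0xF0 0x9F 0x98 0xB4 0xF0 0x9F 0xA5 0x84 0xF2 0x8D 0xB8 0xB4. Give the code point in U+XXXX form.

Offset 0: leading byte 0xE1 = 11100001 → 3-byte char #1 = E1 84 81.
Offset 3: leading byte 0xF2 = 11110010 → 4-byte char #2 = F2 8A 91 88.
Offset 7: leading byte 0xF4 = 11110100 → 4-byte char #3 = F4 8A A5 8B.
Offset 11: leading byte 0xF0 = 11110000 → 4-byte char #4 = F0 9F 98 B4.
Offset 15: leading byte 0xF0 = 11110000 → 4-byte char #5 = F0 9F A5 84.
Leading byte 0xF0 = 11110000 matches 11110xxx → 4-byte sequence.
Byte 1: 0xF0 = 11110000, payload 000 (3 bits).
Byte 2: 0x9F = 10011111 (10xxxxxx ✓), payload 011111.
Byte 3: 0xA5 = 10100101 (10xxxxxx ✓), payload 100101.
Byte 4: 0x84 = 10000100 (10xxxxxx ✓), payload 000100.
Concatenate: 000011111100101000100 = 0x1F944 (21 bits → U+1F944).

U+1F944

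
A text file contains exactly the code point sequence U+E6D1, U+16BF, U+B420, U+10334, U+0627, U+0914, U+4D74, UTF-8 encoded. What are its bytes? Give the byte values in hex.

EE 9B 91 E1 9A BF EB 90 A0 F0 90 8C B4 D8 A7 E0 A4 94 E4 B5 B4

U+E6D1: 3-byte form → EE 9B 91.
U+16BF: 3-byte form → E1 9A BF.
U+B420: 3-byte form → EB 90 A0.
U+10334: 4-byte form → F0 90 8C B4.
U+0627: 2-byte form → D8 A7.
U+0914: 3-byte form → E0 A4 94.
U+4D74: 3-byte form → E4 B5 B4.
Concatenated (21 bytes): EE 9B 91 E1 9A BF EB 90 A0 F0 90 8C B4 D8 A7 E0 A4 94 E4 B5 B4.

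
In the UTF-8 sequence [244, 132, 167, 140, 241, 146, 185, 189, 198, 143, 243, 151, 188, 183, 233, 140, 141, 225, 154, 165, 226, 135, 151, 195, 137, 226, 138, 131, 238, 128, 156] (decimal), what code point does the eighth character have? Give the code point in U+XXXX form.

U+00C9

Offset 0: leading byte 0xF4 = 11110100 → 4-byte char #1 = F4 84 A7 8C.
Offset 4: leading byte 0xF1 = 11110001 → 4-byte char #2 = F1 92 B9 BD.
Offset 8: leading byte 0xC6 = 11000110 → 2-byte char #3 = C6 8F.
Offset 10: leading byte 0xF3 = 11110011 → 4-byte char #4 = F3 97 BC B7.
Offset 14: leading byte 0xE9 = 11101001 → 3-byte char #5 = E9 8C 8D.
Offset 17: leading byte 0xE1 = 11100001 → 3-byte char #6 = E1 9A A5.
Offset 20: leading byte 0xE2 = 11100010 → 3-byte char #7 = E2 87 97.
Offset 23: leading byte 0xC3 = 11000011 → 2-byte char #8 = C3 89.
Leading byte 0xC3 = 11000011 matches 110xxxxx → 2-byte sequence.
Byte 1: 0xC3 = 11000011, payload 00011 (5 bits).
Byte 2: 0x89 = 10001001 (10xxxxxx ✓), payload 001001.
Concatenate: 00011001001 = 0xC9 (11 bits → U+00C9).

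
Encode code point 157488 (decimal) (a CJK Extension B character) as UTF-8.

U+26730 = 0x26730 = 157488 decimal. In range U+10000–U+10FFFF → 4-byte form: 11110xxx 10xxxxxx 10xxxxxx 10xxxxxx.
Binary (21 bits): 000100110011100110000.
Split 3+6+6+6: 000 | 100110 | 011100 | 110000.
Byte 1: 11110000 = 0xF0.
Byte 2: 10100110 = 0xA6.
Byte 3: 10011100 = 0x9C.
Byte 4: 10110000 = 0xB0.

F0 A6 9C B0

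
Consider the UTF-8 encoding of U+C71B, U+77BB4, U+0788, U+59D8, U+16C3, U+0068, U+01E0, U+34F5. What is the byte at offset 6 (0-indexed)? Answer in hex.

U+C71B → 3-byte form EC 9C 9B at offsets 0–2.
U+77BB4 → 4-byte form F1 B7 AE B4 at offsets 3–6.
Offset 6 falls in char 2's range; it's byte 4 of F1 B7 AE B4 = 0xB4.

0xB4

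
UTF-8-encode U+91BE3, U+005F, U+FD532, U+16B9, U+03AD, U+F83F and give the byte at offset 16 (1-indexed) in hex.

0xA0

1-indexed offset 16 is 0-indexed offset 15.
U+91BE3 → 4-byte form F2 91 AF A3 at offsets 0–3.
U+005F → 1-byte form 5F at offsets 4–4.
U+FD532 → 4-byte form F3 BD 94 B2 at offsets 5–8.
U+16B9 → 3-byte form E1 9A B9 at offsets 9–11.
U+03AD → 2-byte form CE AD at offsets 12–13.
U+F83F → 3-byte form EF A0 BF at offsets 14–16.
Offset 15 falls in char 6's range; it's byte 2 of EF A0 BF = 0xA0.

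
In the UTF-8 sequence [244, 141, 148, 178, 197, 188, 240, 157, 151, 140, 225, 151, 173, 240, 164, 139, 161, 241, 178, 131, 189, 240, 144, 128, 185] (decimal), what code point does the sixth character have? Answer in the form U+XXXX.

U+720FD

Offset 0: leading byte 0xF4 = 11110100 → 4-byte char #1 = F4 8D 94 B2.
Offset 4: leading byte 0xC5 = 11000101 → 2-byte char #2 = C5 BC.
Offset 6: leading byte 0xF0 = 11110000 → 4-byte char #3 = F0 9D 97 8C.
Offset 10: leading byte 0xE1 = 11100001 → 3-byte char #4 = E1 97 AD.
Offset 13: leading byte 0xF0 = 11110000 → 4-byte char #5 = F0 A4 8B A1.
Offset 17: leading byte 0xF1 = 11110001 → 4-byte char #6 = F1 B2 83 BD.
Leading byte 0xF1 = 11110001 matches 11110xxx → 4-byte sequence.
Byte 1: 0xF1 = 11110001, payload 001 (3 bits).
Byte 2: 0xB2 = 10110010 (10xxxxxx ✓), payload 110010.
Byte 3: 0x83 = 10000011 (10xxxxxx ✓), payload 000011.
Byte 4: 0xBD = 10111101 (10xxxxxx ✓), payload 111101.
Concatenate: 001110010000011111101 = 0x720FD (21 bits → U+720FD).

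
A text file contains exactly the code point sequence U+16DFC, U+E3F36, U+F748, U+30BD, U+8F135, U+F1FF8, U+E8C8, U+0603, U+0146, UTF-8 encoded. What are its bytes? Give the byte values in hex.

F0 96 B7 BC F3 A3 BC B6 EF 9D 88 E3 82 BD F2 8F 84 B5 F3 B1 BF B8 EE A3 88 D8 83 C5 86

U+16DFC: 4-byte form → F0 96 B7 BC.
U+E3F36: 4-byte form → F3 A3 BC B6.
U+F748: 3-byte form → EF 9D 88.
U+30BD: 3-byte form → E3 82 BD.
U+8F135: 4-byte form → F2 8F 84 B5.
U+F1FF8: 4-byte form → F3 B1 BF B8.
U+E8C8: 3-byte form → EE A3 88.
U+0603: 2-byte form → D8 83.
U+0146: 2-byte form → C5 86.
Concatenated (29 bytes): F0 96 B7 BC F3 A3 BC B6 EF 9D 88 E3 82 BD F2 8F 84 B5 F3 B1 BF B8 EE A3 88 D8 83 C5 86.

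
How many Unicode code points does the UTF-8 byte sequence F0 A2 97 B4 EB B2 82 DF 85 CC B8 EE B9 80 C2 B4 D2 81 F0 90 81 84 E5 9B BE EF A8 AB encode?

10

Byte at offset 0: 0xF0 = 11110000 → 4-byte char (#1). Advance 4.
Byte at offset 4: 0xEB = 11101011 → 3-byte char (#2). Advance 3.
Byte at offset 7: 0xDF = 11011111 → 2-byte char (#3). Advance 2.
Byte at offset 9: 0xCC = 11001100 → 2-byte char (#4). Advance 2.
Byte at offset 11: 0xEE = 11101110 → 3-byte char (#5). Advance 3.
Byte at offset 14: 0xC2 = 11000010 → 2-byte char (#6). Advance 2.
Byte at offset 16: 0xD2 = 11010010 → 2-byte char (#7). Advance 2.
Byte at offset 18: 0xF0 = 11110000 → 4-byte char (#8). Advance 4.
Byte at offset 22: 0xE5 = 11100101 → 3-byte char (#9). Advance 3.
Byte at offset 25: 0xEF = 11101111 → 3-byte char (#10). Advance 3.
Reached end at offset 28 after 10 code points.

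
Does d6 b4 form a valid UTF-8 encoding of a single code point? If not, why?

valid

Leading byte 0xD6 = 11010110 → 2-byte form.
Continuation bytes 0xB4=10110100 all match 10xxxxxx.
Decoded value 0x5B4 is ≥ 0x80 (shortest form) and not a surrogate.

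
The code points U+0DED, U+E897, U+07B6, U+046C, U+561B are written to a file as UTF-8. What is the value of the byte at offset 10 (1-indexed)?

0xAC

1-indexed offset 10 is 0-indexed offset 9.
U+0DED → 3-byte form E0 B7 AD at offsets 0–2.
U+E897 → 3-byte form EE A2 97 at offsets 3–5.
U+07B6 → 2-byte form DE B6 at offsets 6–7.
U+046C → 2-byte form D1 AC at offsets 8–9.
Offset 9 falls in char 4's range; it's byte 2 of D1 AC = 0xAC.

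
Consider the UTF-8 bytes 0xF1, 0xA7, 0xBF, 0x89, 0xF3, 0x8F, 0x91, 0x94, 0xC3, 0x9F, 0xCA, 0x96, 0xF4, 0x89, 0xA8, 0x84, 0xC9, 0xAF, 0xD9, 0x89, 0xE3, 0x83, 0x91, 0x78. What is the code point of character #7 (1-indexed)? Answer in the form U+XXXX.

Offset 0: leading byte 0xF1 = 11110001 → 4-byte char #1 = F1 A7 BF 89.
Offset 4: leading byte 0xF3 = 11110011 → 4-byte char #2 = F3 8F 91 94.
Offset 8: leading byte 0xC3 = 11000011 → 2-byte char #3 = C3 9F.
Offset 10: leading byte 0xCA = 11001010 → 2-byte char #4 = CA 96.
Offset 12: leading byte 0xF4 = 11110100 → 4-byte char #5 = F4 89 A8 84.
Offset 16: leading byte 0xC9 = 11001001 → 2-byte char #6 = C9 AF.
Offset 18: leading byte 0xD9 = 11011001 → 2-byte char #7 = D9 89.
Leading byte 0xD9 = 11011001 matches 110xxxxx → 2-byte sequence.
Byte 1: 0xD9 = 11011001, payload 11001 (5 bits).
Byte 2: 0x89 = 10001001 (10xxxxxx ✓), payload 001001.
Concatenate: 11001001001 = 0x649 (11 bits → U+0649).

U+0649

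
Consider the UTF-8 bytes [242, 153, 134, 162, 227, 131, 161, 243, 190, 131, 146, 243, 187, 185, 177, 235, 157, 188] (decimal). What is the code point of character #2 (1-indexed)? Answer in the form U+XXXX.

U+30E1

Offset 0: leading byte 0xF2 = 11110010 → 4-byte char #1 = F2 99 86 A2.
Offset 4: leading byte 0xE3 = 11100011 → 3-byte char #2 = E3 83 A1.
Leading byte 0xE3 = 11100011 matches 1110xxxx → 3-byte sequence.
Byte 1: 0xE3 = 11100011, payload 0011 (4 bits).
Byte 2: 0x83 = 10000011 (10xxxxxx ✓), payload 000011.
Byte 3: 0xA1 = 10100001 (10xxxxxx ✓), payload 100001.
Concatenate: 0011000011100001 = 0x30E1 (16 bits → U+30E1).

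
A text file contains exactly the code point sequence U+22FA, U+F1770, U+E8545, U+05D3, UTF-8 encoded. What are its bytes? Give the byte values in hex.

U+22FA: 3-byte form → E2 8B BA.
U+F1770: 4-byte form → F3 B1 9D B0.
U+E8545: 4-byte form → F3 A8 95 85.
U+05D3: 2-byte form → D7 93.
Concatenated (13 bytes): E2 8B BA F3 B1 9D B0 F3 A8 95 85 D7 93.

E2 8B BA F3 B1 9D B0 F3 A8 95 85 D7 93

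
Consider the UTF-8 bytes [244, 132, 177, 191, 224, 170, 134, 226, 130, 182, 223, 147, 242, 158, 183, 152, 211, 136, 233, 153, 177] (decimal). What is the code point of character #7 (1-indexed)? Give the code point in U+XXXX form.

U+9671

Offset 0: leading byte 0xF4 = 11110100 → 4-byte char #1 = F4 84 B1 BF.
Offset 4: leading byte 0xE0 = 11100000 → 3-byte char #2 = E0 AA 86.
Offset 7: leading byte 0xE2 = 11100010 → 3-byte char #3 = E2 82 B6.
Offset 10: leading byte 0xDF = 11011111 → 2-byte char #4 = DF 93.
Offset 12: leading byte 0xF2 = 11110010 → 4-byte char #5 = F2 9E B7 98.
Offset 16: leading byte 0xD3 = 11010011 → 2-byte char #6 = D3 88.
Offset 18: leading byte 0xE9 = 11101001 → 3-byte char #7 = E9 99 B1.
Leading byte 0xE9 = 11101001 matches 1110xxxx → 3-byte sequence.
Byte 1: 0xE9 = 11101001, payload 1001 (4 bits).
Byte 2: 0x99 = 10011001 (10xxxxxx ✓), payload 011001.
Byte 3: 0xB1 = 10110001 (10xxxxxx ✓), payload 110001.
Concatenate: 1001011001110001 = 0x9671 (16 bits → U+9671).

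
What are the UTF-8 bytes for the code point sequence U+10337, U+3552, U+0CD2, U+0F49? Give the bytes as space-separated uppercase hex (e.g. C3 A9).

F0 90 8C B7 E3 95 92 E0 B3 92 E0 BD 89

U+10337: 4-byte form → F0 90 8C B7.
U+3552: 3-byte form → E3 95 92.
U+0CD2: 3-byte form → E0 B3 92.
U+0F49: 3-byte form → E0 BD 89.
Concatenated (13 bytes): F0 90 8C B7 E3 95 92 E0 B3 92 E0 BD 89.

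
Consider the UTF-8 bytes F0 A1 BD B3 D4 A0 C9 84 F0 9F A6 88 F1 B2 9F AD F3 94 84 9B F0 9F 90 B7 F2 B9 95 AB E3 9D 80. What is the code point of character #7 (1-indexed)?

Offset 0: leading byte 0xF0 = 11110000 → 4-byte char #1 = F0 A1 BD B3.
Offset 4: leading byte 0xD4 = 11010100 → 2-byte char #2 = D4 A0.
Offset 6: leading byte 0xC9 = 11001001 → 2-byte char #3 = C9 84.
Offset 8: leading byte 0xF0 = 11110000 → 4-byte char #4 = F0 9F A6 88.
Offset 12: leading byte 0xF1 = 11110001 → 4-byte char #5 = F1 B2 9F AD.
Offset 16: leading byte 0xF3 = 11110011 → 4-byte char #6 = F3 94 84 9B.
Offset 20: leading byte 0xF0 = 11110000 → 4-byte char #7 = F0 9F 90 B7.
Leading byte 0xF0 = 11110000 matches 11110xxx → 4-byte sequence.
Byte 1: 0xF0 = 11110000, payload 000 (3 bits).
Byte 2: 0x9F = 10011111 (10xxxxxx ✓), payload 011111.
Byte 3: 0x90 = 10010000 (10xxxxxx ✓), payload 010000.
Byte 4: 0xB7 = 10110111 (10xxxxxx ✓), payload 110111.
Concatenate: 000011111010000110111 = 0x1F437 (21 bits → U+1F437).

U+1F437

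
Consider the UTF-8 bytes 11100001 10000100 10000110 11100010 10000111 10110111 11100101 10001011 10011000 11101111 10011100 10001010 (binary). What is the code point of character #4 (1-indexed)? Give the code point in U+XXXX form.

Offset 0: leading byte 0xE1 = 11100001 → 3-byte char #1 = E1 84 86.
Offset 3: leading byte 0xE2 = 11100010 → 3-byte char #2 = E2 87 B7.
Offset 6: leading byte 0xE5 = 11100101 → 3-byte char #3 = E5 8B 98.
Offset 9: leading byte 0xEF = 11101111 → 3-byte char #4 = EF 9C 8A.
Leading byte 0xEF = 11101111 matches 1110xxxx → 3-byte sequence.
Byte 1: 0xEF = 11101111, payload 1111 (4 bits).
Byte 2: 0x9C = 10011100 (10xxxxxx ✓), payload 011100.
Byte 3: 0x8A = 10001010 (10xxxxxx ✓), payload 001010.
Concatenate: 1111011100001010 = 0xF70A (16 bits → U+F70A).

U+F70A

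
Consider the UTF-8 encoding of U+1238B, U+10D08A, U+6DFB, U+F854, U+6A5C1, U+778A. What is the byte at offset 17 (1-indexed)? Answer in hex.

1-indexed offset 17 is 0-indexed offset 16.
U+1238B → 4-byte form F0 92 8E 8B at offsets 0–3.
U+10D08A → 4-byte form F4 8D 82 8A at offsets 4–7.
U+6DFB → 3-byte form E6 B7 BB at offsets 8–10.
U+F854 → 3-byte form EF A1 94 at offsets 11–13.
U+6A5C1 → 4-byte form F1 AA 97 81 at offsets 14–17.
Offset 16 falls in char 5's range; it's byte 3 of F1 AA 97 81 = 0x97.

0x97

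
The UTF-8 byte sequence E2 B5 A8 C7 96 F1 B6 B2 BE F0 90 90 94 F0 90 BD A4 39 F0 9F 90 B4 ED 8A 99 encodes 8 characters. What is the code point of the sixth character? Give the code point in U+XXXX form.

Offset 0: leading byte 0xE2 = 11100010 → 3-byte char #1 = E2 B5 A8.
Offset 3: leading byte 0xC7 = 11000111 → 2-byte char #2 = C7 96.
Offset 5: leading byte 0xF1 = 11110001 → 4-byte char #3 = F1 B6 B2 BE.
Offset 9: leading byte 0xF0 = 11110000 → 4-byte char #4 = F0 90 90 94.
Offset 13: leading byte 0xF0 = 11110000 → 4-byte char #5 = F0 90 BD A4.
Offset 17: leading byte 0x39 = 00111001 → 1-byte char #6 = 39.
Leading byte 0x39 = 00111001 matches 0xxxxxxx → 1-byte sequence.
Byte 1: 0x39 = 00111001, payload 0111001 (7 bits).
Concatenate: 0111001 = 0x39 (7 bits → U+0039).

U+0039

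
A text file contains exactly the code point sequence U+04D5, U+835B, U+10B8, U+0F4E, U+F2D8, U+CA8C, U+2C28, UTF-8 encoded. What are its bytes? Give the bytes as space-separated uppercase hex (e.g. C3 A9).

U+04D5: 2-byte form → D3 95.
U+835B: 3-byte form → E8 8D 9B.
U+10B8: 3-byte form → E1 82 B8.
U+0F4E: 3-byte form → E0 BD 8E.
U+F2D8: 3-byte form → EF 8B 98.
U+CA8C: 3-byte form → EC AA 8C.
U+2C28: 3-byte form → E2 B0 A8.
Concatenated (20 bytes): D3 95 E8 8D 9B E1 82 B8 E0 BD 8E EF 8B 98 EC AA 8C E2 B0 A8.

D3 95 E8 8D 9B E1 82 B8 E0 BD 8E EF 8B 98 EC AA 8C E2 B0 A8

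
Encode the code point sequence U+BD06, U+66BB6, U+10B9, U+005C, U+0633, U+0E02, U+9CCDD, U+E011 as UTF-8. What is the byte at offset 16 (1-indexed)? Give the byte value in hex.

1-indexed offset 16 is 0-indexed offset 15.
U+BD06 → 3-byte form EB B4 86 at offsets 0–2.
U+66BB6 → 4-byte form F1 A6 AE B6 at offsets 3–6.
U+10B9 → 3-byte form E1 82 B9 at offsets 7–9.
U+005C → 1-byte form 5C at offsets 10–10.
U+0633 → 2-byte form D8 B3 at offsets 11–12.
U+0E02 → 3-byte form E0 B8 82 at offsets 13–15.
Offset 15 falls in char 6's range; it's byte 3 of E0 B8 82 = 0x82.

0x82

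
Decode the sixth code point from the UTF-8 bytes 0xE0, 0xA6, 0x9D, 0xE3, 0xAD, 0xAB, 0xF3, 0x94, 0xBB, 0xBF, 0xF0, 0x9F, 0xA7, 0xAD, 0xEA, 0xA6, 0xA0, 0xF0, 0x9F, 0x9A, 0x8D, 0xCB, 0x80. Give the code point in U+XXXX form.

Offset 0: leading byte 0xE0 = 11100000 → 3-byte char #1 = E0 A6 9D.
Offset 3: leading byte 0xE3 = 11100011 → 3-byte char #2 = E3 AD AB.
Offset 6: leading byte 0xF3 = 11110011 → 4-byte char #3 = F3 94 BB BF.
Offset 10: leading byte 0xF0 = 11110000 → 4-byte char #4 = F0 9F A7 AD.
Offset 14: leading byte 0xEA = 11101010 → 3-byte char #5 = EA A6 A0.
Offset 17: leading byte 0xF0 = 11110000 → 4-byte char #6 = F0 9F 9A 8D.
Leading byte 0xF0 = 11110000 matches 11110xxx → 4-byte sequence.
Byte 1: 0xF0 = 11110000, payload 000 (3 bits).
Byte 2: 0x9F = 10011111 (10xxxxxx ✓), payload 011111.
Byte 3: 0x9A = 10011010 (10xxxxxx ✓), payload 011010.
Byte 4: 0x8D = 10001101 (10xxxxxx ✓), payload 001101.
Concatenate: 000011111011010001101 = 0x1F68D (21 bits → U+1F68D).

U+1F68D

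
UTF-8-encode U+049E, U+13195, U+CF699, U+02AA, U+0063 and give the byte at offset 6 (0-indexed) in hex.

U+049E → 2-byte form D2 9E at offsets 0–1.
U+13195 → 4-byte form F0 93 86 95 at offsets 2–5.
U+CF699 → 4-byte form F3 8F 9A 99 at offsets 6–9.
Offset 6 falls in char 3's range; it's byte 1 of F3 8F 9A 99 = 0xF3.

0xF3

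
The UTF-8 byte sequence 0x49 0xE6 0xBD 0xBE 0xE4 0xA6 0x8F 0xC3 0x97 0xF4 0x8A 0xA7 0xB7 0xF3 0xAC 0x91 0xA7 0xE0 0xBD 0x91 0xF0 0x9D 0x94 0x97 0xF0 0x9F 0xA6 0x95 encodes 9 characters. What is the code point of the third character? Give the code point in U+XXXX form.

Offset 0: leading byte 0x49 = 01001001 → 1-byte char #1 = 49.
Offset 1: leading byte 0xE6 = 11100110 → 3-byte char #2 = E6 BD BE.
Offset 4: leading byte 0xE4 = 11100100 → 3-byte char #3 = E4 A6 8F.
Leading byte 0xE4 = 11100100 matches 1110xxxx → 3-byte sequence.
Byte 1: 0xE4 = 11100100, payload 0100 (4 bits).
Byte 2: 0xA6 = 10100110 (10xxxxxx ✓), payload 100110.
Byte 3: 0x8F = 10001111 (10xxxxxx ✓), payload 001111.
Concatenate: 0100100110001111 = 0x498F (16 bits → U+498F).

U+498F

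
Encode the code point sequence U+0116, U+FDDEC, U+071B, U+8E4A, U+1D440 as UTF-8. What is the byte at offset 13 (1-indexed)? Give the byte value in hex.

1-indexed offset 13 is 0-indexed offset 12.
U+0116 → 2-byte form C4 96 at offsets 0–1.
U+FDDEC → 4-byte form F3 BD B7 AC at offsets 2–5.
U+071B → 2-byte form DC 9B at offsets 6–7.
U+8E4A → 3-byte form E8 B9 8A at offsets 8–10.
U+1D440 → 4-byte form F0 9D 91 80 at offsets 11–14.
Offset 12 falls in char 5's range; it's byte 2 of F0 9D 91 80 = 0x9D.

0x9D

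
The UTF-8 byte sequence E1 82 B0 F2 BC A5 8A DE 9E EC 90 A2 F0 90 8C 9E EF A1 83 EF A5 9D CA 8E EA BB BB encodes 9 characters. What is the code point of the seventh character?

Offset 0: leading byte 0xE1 = 11100001 → 3-byte char #1 = E1 82 B0.
Offset 3: leading byte 0xF2 = 11110010 → 4-byte char #2 = F2 BC A5 8A.
Offset 7: leading byte 0xDE = 11011110 → 2-byte char #3 = DE 9E.
Offset 9: leading byte 0xEC = 11101100 → 3-byte char #4 = EC 90 A2.
Offset 12: leading byte 0xF0 = 11110000 → 4-byte char #5 = F0 90 8C 9E.
Offset 16: leading byte 0xEF = 11101111 → 3-byte char #6 = EF A1 83.
Offset 19: leading byte 0xEF = 11101111 → 3-byte char #7 = EF A5 9D.
Leading byte 0xEF = 11101111 matches 1110xxxx → 3-byte sequence.
Byte 1: 0xEF = 11101111, payload 1111 (4 bits).
Byte 2: 0xA5 = 10100101 (10xxxxxx ✓), payload 100101.
Byte 3: 0x9D = 10011101 (10xxxxxx ✓), payload 011101.
Concatenate: 1111100101011101 = 0xF95D (16 bits → U+F95D).

U+F95D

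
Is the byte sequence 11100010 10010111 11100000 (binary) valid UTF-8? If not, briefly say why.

invalid (non-continuation byte where continuation expected)

Leading byte 0xE2 = 11100010 → 3-byte form.
Byte 3 is 0xE0 = 11100000, which is not 10xxxxxx — expected a continuation byte.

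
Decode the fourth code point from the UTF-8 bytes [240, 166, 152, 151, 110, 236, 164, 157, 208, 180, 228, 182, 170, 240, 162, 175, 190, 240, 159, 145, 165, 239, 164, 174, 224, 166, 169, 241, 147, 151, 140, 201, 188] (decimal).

U+0434

Offset 0: leading byte 0xF0 = 11110000 → 4-byte char #1 = F0 A6 98 97.
Offset 4: leading byte 0x6E = 01101110 → 1-byte char #2 = 6E.
Offset 5: leading byte 0xEC = 11101100 → 3-byte char #3 = EC A4 9D.
Offset 8: leading byte 0xD0 = 11010000 → 2-byte char #4 = D0 B4.
Leading byte 0xD0 = 11010000 matches 110xxxxx → 2-byte sequence.
Byte 1: 0xD0 = 11010000, payload 10000 (5 bits).
Byte 2: 0xB4 = 10110100 (10xxxxxx ✓), payload 110100.
Concatenate: 10000110100 = 0x434 (11 bits → U+0434).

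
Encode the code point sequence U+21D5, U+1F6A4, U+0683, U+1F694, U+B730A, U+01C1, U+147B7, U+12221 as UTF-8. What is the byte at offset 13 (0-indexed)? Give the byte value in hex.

0xF2

U+21D5 → 3-byte form E2 87 95 at offsets 0–2.
U+1F6A4 → 4-byte form F0 9F 9A A4 at offsets 3–6.
U+0683 → 2-byte form DA 83 at offsets 7–8.
U+1F694 → 4-byte form F0 9F 9A 94 at offsets 9–12.
U+B730A → 4-byte form F2 B7 8C 8A at offsets 13–16.
Offset 13 falls in char 5's range; it's byte 1 of F2 B7 8C 8A = 0xF2.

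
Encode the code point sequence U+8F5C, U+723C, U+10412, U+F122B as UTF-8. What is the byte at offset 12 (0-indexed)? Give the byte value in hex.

0x88

U+8F5C → 3-byte form E8 BD 9C at offsets 0–2.
U+723C → 3-byte form E7 88 BC at offsets 3–5.
U+10412 → 4-byte form F0 90 90 92 at offsets 6–9.
U+F122B → 4-byte form F3 B1 88 AB at offsets 10–13.
Offset 12 falls in char 4's range; it's byte 3 of F3 B1 88 AB = 0x88.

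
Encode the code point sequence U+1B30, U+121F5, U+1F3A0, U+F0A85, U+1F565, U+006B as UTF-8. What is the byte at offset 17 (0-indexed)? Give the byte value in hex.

U+1B30 → 3-byte form E1 AC B0 at offsets 0–2.
U+121F5 → 4-byte form F0 92 87 B5 at offsets 3–6.
U+1F3A0 → 4-byte form F0 9F 8E A0 at offsets 7–10.
U+F0A85 → 4-byte form F3 B0 AA 85 at offsets 11–14.
U+1F565 → 4-byte form F0 9F 95 A5 at offsets 15–18.
Offset 17 falls in char 5's range; it's byte 3 of F0 9F 95 A5 = 0x95.

0x95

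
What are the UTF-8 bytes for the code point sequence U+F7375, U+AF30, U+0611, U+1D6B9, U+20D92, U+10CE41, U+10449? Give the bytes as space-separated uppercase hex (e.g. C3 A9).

U+F7375: 4-byte form → F3 B7 8D B5.
U+AF30: 3-byte form → EA BC B0.
U+0611: 2-byte form → D8 91.
U+1D6B9: 4-byte form → F0 9D 9A B9.
U+20D92: 4-byte form → F0 A0 B6 92.
U+10CE41: 4-byte form → F4 8C B9 81.
U+10449: 4-byte form → F0 90 91 89.
Concatenated (25 bytes): F3 B7 8D B5 EA BC B0 D8 91 F0 9D 9A B9 F0 A0 B6 92 F4 8C B9 81 F0 90 91 89.

F3 B7 8D B5 EA BC B0 D8 91 F0 9D 9A B9 F0 A0 B6 92 F4 8C B9 81 F0 90 91 89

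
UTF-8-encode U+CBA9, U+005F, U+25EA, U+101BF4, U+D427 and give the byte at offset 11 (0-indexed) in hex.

0xED

U+CBA9 → 3-byte form EC AE A9 at offsets 0–2.
U+005F → 1-byte form 5F at offsets 3–3.
U+25EA → 3-byte form E2 97 AA at offsets 4–6.
U+101BF4 → 4-byte form F4 81 AF B4 at offsets 7–10.
U+D427 → 3-byte form ED 90 A7 at offsets 11–13.
Offset 11 falls in char 5's range; it's byte 1 of ED 90 A7 = 0xED.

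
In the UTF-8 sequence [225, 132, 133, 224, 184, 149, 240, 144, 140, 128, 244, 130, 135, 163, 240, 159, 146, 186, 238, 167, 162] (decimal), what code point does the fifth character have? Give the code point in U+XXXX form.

U+1F4BA

Offset 0: leading byte 0xE1 = 11100001 → 3-byte char #1 = E1 84 85.
Offset 3: leading byte 0xE0 = 11100000 → 3-byte char #2 = E0 B8 95.
Offset 6: leading byte 0xF0 = 11110000 → 4-byte char #3 = F0 90 8C 80.
Offset 10: leading byte 0xF4 = 11110100 → 4-byte char #4 = F4 82 87 A3.
Offset 14: leading byte 0xF0 = 11110000 → 4-byte char #5 = F0 9F 92 BA.
Leading byte 0xF0 = 11110000 matches 11110xxx → 4-byte sequence.
Byte 1: 0xF0 = 11110000, payload 000 (3 bits).
Byte 2: 0x9F = 10011111 (10xxxxxx ✓), payload 011111.
Byte 3: 0x92 = 10010010 (10xxxxxx ✓), payload 010010.
Byte 4: 0xBA = 10111010 (10xxxxxx ✓), payload 111010.
Concatenate: 000011111010010111010 = 0x1F4BA (21 bits → U+1F4BA).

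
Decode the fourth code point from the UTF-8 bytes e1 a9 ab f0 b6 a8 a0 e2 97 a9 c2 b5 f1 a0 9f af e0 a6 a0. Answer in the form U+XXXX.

Offset 0: leading byte 0xE1 = 11100001 → 3-byte char #1 = E1 A9 AB.
Offset 3: leading byte 0xF0 = 11110000 → 4-byte char #2 = F0 B6 A8 A0.
Offset 7: leading byte 0xE2 = 11100010 → 3-byte char #3 = E2 97 A9.
Offset 10: leading byte 0xC2 = 11000010 → 2-byte char #4 = C2 B5.
Leading byte 0xC2 = 11000010 matches 110xxxxx → 2-byte sequence.
Byte 1: 0xC2 = 11000010, payload 00010 (5 bits).
Byte 2: 0xB5 = 10110101 (10xxxxxx ✓), payload 110101.
Concatenate: 00010110101 = 0xB5 (11 bits → U+00B5).

U+00B5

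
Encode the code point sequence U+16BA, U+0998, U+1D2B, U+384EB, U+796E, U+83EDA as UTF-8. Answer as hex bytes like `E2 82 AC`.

E1 9A BA E0 A6 98 E1 B4 AB F0 B8 93 AB E7 A5 AE F2 83 BB 9A

U+16BA: 3-byte form → E1 9A BA.
U+0998: 3-byte form → E0 A6 98.
U+1D2B: 3-byte form → E1 B4 AB.
U+384EB: 4-byte form → F0 B8 93 AB.
U+796E: 3-byte form → E7 A5 AE.
U+83EDA: 4-byte form → F2 83 BB 9A.
Concatenated (20 bytes): E1 9A BA E0 A6 98 E1 B4 AB F0 B8 93 AB E7 A5 AE F2 83 BB 9A.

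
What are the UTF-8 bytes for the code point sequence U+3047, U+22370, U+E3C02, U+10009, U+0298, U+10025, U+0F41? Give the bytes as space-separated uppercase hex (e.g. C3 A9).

E3 81 87 F0 A2 8D B0 F3 A3 B0 82 F0 90 80 89 CA 98 F0 90 80 A5 E0 BD 81

U+3047: 3-byte form → E3 81 87.
U+22370: 4-byte form → F0 A2 8D B0.
U+E3C02: 4-byte form → F3 A3 B0 82.
U+10009: 4-byte form → F0 90 80 89.
U+0298: 2-byte form → CA 98.
U+10025: 4-byte form → F0 90 80 A5.
U+0F41: 3-byte form → E0 BD 81.
Concatenated (24 bytes): E3 81 87 F0 A2 8D B0 F3 A3 B0 82 F0 90 80 89 CA 98 F0 90 80 A5 E0 BD 81.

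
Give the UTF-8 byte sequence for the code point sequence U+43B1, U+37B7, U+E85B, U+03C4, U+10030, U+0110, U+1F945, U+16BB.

U+43B1: 3-byte form → E4 8E B1.
U+37B7: 3-byte form → E3 9E B7.
U+E85B: 3-byte form → EE A1 9B.
U+03C4: 2-byte form → CF 84.
U+10030: 4-byte form → F0 90 80 B0.
U+0110: 2-byte form → C4 90.
U+1F945: 4-byte form → F0 9F A5 85.
U+16BB: 3-byte form → E1 9A BB.
Concatenated (24 bytes): E4 8E B1 E3 9E B7 EE A1 9B CF 84 F0 90 80 B0 C4 90 F0 9F A5 85 E1 9A BB.

E4 8E B1 E3 9E B7 EE A1 9B CF 84 F0 90 80 B0 C4 90 F0 9F A5 85 E1 9A BB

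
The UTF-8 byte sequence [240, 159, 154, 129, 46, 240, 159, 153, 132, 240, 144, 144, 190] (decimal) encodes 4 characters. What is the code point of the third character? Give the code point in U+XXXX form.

Offset 0: leading byte 0xF0 = 11110000 → 4-byte char #1 = F0 9F 9A 81.
Offset 4: leading byte 0x2E = 00101110 → 1-byte char #2 = 2E.
Offset 5: leading byte 0xF0 = 11110000 → 4-byte char #3 = F0 9F 99 84.
Leading byte 0xF0 = 11110000 matches 11110xxx → 4-byte sequence.
Byte 1: 0xF0 = 11110000, payload 000 (3 bits).
Byte 2: 0x9F = 10011111 (10xxxxxx ✓), payload 011111.
Byte 3: 0x99 = 10011001 (10xxxxxx ✓), payload 011001.
Byte 4: 0x84 = 10000100 (10xxxxxx ✓), payload 000100.
Concatenate: 000011111011001000100 = 0x1F644 (21 bits → U+1F644).

U+1F644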